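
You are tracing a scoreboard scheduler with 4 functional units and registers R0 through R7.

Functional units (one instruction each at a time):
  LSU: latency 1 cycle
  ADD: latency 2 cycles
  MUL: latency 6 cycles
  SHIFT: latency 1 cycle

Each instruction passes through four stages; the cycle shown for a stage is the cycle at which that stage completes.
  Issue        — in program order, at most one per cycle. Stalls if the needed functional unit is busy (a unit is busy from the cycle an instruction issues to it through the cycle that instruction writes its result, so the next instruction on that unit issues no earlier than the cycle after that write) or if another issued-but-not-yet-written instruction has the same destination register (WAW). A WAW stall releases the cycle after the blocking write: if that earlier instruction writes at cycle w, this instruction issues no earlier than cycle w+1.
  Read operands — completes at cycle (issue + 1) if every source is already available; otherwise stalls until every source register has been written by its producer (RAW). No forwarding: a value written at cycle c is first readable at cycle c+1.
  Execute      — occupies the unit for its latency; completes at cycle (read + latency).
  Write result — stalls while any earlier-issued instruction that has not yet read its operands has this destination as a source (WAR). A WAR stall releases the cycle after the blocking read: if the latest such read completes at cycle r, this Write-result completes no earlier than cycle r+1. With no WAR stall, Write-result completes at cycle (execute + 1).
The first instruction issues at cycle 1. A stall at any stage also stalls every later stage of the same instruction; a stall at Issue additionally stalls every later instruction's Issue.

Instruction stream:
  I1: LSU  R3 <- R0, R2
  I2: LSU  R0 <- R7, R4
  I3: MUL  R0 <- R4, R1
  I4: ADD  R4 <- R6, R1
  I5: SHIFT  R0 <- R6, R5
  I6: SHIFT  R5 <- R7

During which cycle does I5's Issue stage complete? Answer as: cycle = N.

[1] I1 issues→LSU
[2] I1 reads
[3] I1 exec-done
[4] I1 writes R3
[5] I2 issues→LSU
[6] I2 reads
[7] I2 exec-done
[8] I2 writes R0
[9] I3 issues→MUL
[10] I3 reads, I4 issues→ADD
[11] I4 reads
[13] I4 exec-done
[14] I4 writes R4
[16] I3 exec-done
[17] I3 writes R0
[18] I5 issues→SHIFT
[19] I5 reads
[20] I5 exec-done
[21] I5 writes R0
[22] I6 issues→SHIFT
[23] I6 reads
[24] I6 exec-done
[25] I6 writes R5

cycle = 18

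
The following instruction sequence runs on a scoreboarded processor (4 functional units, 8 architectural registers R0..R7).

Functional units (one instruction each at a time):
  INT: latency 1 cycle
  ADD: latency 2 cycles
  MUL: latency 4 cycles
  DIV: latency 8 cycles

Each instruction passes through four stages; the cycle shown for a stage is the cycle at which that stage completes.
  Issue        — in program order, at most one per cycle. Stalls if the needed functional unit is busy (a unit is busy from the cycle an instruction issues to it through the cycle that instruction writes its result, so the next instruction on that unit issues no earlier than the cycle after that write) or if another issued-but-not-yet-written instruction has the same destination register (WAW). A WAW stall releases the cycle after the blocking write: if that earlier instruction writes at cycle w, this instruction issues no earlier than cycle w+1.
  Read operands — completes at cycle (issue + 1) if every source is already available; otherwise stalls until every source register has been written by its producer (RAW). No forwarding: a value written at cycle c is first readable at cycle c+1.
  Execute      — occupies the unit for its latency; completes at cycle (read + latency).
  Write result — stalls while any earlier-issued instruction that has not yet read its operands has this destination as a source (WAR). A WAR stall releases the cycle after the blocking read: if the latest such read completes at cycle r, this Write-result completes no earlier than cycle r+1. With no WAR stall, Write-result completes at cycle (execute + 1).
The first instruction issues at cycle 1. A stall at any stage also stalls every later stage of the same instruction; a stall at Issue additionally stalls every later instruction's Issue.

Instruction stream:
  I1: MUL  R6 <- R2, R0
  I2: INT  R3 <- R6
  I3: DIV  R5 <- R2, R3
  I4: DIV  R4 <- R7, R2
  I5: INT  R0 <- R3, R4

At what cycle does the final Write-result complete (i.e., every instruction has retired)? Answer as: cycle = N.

cycle = 34

I1  is:1  ro:2  ex:6  wr:7
I2  is:2  ro:8  ex:9  wr:10  — RAW R6: wait I1 write@7
I3  is:3  ro:11  ex:19  wr:20  — RAW R3: wait I2 write@10
I4  is:21  ro:22  ex:30  wr:31  — struct: DIV busy until I3 writes@20
I5  is:22  ro:32  ex:33  wr:34  — RAW R4: wait I4 write@31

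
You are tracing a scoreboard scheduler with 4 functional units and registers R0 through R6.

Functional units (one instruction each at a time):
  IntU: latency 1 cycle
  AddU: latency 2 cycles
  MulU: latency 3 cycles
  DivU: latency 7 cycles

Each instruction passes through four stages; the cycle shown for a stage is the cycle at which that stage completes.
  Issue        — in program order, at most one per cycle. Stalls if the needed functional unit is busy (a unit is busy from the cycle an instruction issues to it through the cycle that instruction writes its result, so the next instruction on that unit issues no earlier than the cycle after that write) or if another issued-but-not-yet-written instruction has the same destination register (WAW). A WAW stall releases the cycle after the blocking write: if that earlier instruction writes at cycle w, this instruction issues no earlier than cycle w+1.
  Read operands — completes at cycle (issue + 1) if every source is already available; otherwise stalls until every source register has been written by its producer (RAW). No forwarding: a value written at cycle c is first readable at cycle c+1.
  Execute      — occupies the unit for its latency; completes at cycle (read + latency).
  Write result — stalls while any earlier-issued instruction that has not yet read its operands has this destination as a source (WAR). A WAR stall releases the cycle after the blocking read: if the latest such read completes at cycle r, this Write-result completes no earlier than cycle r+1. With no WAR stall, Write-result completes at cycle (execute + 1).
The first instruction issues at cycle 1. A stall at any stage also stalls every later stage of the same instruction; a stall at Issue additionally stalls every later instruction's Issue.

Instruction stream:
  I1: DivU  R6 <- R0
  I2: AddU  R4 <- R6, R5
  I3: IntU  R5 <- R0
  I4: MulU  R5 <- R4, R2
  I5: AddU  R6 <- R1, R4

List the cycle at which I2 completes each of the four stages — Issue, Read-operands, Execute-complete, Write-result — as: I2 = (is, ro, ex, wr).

I1 -> (1, 2, 9, 10)
I2 -> (2, 11, 13, 14)  // RAW R6: wait I1 write@10
I3 -> (3, 4, 5, 12)  // WAR R5: wait I2 read@11
I4 -> (13, 15, 18, 19)  // WAW R5: wait I3 write@12, RAW R4: wait I2 write@14
I5 -> (15, 16, 18, 19)  // struct: AddU busy until I2 writes@14

I2 = (2, 11, 13, 14)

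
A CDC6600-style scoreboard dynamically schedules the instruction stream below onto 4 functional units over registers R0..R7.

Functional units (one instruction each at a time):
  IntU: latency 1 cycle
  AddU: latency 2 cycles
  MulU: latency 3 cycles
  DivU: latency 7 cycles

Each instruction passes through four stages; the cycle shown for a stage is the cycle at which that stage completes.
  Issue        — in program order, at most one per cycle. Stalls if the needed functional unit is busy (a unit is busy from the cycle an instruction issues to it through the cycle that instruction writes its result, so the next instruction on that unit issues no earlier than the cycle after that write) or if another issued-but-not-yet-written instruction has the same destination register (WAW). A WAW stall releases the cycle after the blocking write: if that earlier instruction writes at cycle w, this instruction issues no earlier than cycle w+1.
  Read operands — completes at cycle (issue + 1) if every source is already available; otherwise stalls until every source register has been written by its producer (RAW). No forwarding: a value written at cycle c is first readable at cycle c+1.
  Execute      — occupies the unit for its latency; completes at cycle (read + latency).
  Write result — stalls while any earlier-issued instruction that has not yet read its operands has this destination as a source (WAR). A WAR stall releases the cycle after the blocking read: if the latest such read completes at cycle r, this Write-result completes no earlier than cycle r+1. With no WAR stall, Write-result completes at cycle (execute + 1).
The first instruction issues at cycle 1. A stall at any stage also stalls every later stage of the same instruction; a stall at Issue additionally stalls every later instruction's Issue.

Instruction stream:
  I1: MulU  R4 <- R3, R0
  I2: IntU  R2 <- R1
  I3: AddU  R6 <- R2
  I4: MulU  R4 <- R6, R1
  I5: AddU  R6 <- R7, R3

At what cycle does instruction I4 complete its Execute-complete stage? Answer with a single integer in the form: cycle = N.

[I1] 1/2/5/6
[I2] 2/3/4/5
[I3] 3/6/8/9  (RAW R2: wait I2 write@5)
[I4] 7/10/13/14  (struct: MulU busy until I1 writes@6; RAW R6: wait I3 write@9)
[I5] 10/11/13/14  (struct: AddU busy until I3 writes@9)

cycle = 13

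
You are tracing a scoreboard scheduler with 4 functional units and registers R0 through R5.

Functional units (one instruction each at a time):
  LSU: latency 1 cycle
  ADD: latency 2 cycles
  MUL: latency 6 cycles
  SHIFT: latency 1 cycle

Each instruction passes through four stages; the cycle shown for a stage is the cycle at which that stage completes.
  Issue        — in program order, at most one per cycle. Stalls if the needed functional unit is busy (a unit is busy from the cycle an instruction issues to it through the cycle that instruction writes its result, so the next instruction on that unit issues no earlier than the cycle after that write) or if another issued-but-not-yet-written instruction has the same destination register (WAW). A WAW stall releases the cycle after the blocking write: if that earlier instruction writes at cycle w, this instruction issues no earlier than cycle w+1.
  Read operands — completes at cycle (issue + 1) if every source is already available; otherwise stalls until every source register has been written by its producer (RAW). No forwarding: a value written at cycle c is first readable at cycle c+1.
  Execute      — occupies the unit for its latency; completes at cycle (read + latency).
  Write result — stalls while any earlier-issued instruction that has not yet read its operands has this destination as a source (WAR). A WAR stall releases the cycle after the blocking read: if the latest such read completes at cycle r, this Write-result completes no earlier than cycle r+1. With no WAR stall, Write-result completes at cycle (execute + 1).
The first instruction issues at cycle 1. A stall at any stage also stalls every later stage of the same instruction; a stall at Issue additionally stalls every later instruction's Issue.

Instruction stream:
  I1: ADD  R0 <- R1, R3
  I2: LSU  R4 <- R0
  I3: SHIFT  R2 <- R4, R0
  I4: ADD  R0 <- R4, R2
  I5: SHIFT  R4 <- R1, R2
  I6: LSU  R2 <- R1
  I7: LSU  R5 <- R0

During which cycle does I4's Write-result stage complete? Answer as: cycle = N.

cycle = 15

I1: IS=1 RO=2 EX=4 WR=5
I2: IS=2 RO=6 EX=7 WR=8  [RAW R0: wait I1 write@5]
I3: IS=3 RO=9 EX=10 WR=11  [RAW R4: wait I2 write@8]
I4: IS=6 RO=12 EX=14 WR=15  [struct: ADD busy until I1 writes@5; RAW R2: wait I3 write@11]
I5: IS=12 RO=13 EX=14 WR=15  [struct: SHIFT busy until I3 writes@11]
I6: IS=13 RO=14 EX=15 WR=16
I7: IS=17 RO=18 EX=19 WR=20  [struct: LSU busy until I6 writes@16]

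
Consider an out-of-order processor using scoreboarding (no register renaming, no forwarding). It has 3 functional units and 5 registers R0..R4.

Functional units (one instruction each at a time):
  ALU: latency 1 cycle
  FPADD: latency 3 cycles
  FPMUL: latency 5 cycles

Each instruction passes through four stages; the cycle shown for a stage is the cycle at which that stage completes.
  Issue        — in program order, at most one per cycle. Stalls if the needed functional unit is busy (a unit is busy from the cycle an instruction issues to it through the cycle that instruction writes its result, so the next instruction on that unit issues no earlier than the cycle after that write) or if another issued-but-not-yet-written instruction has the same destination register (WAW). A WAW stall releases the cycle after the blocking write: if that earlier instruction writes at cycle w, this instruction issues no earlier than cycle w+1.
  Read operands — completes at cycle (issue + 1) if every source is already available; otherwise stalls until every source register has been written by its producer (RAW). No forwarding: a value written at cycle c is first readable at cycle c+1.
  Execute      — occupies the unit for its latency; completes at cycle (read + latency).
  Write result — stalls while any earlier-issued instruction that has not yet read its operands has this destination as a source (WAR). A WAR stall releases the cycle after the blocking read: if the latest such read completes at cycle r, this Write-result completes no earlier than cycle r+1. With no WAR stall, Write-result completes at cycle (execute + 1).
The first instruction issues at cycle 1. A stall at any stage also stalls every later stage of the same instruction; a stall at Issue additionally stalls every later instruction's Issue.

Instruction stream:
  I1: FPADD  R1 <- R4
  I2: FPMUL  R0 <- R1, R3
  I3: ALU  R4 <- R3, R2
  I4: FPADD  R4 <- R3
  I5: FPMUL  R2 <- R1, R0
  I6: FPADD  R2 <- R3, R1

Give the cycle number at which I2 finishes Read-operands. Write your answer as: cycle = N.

cycle = 7

I1: IS=1 RO=2 EX=5 WR=6
I2: IS=2 RO=7 EX=12 WR=13  [RAW R1: wait I1 write@6]
I3: IS=3 RO=4 EX=5 WR=6
I4: IS=7 RO=8 EX=11 WR=12  [WAW R4: wait I3 write@6]
I5: IS=14 RO=15 EX=20 WR=21  [struct: FPMUL busy until I2 writes@13]
I6: IS=22 RO=23 EX=26 WR=27  [WAW R2: wait I5 write@21]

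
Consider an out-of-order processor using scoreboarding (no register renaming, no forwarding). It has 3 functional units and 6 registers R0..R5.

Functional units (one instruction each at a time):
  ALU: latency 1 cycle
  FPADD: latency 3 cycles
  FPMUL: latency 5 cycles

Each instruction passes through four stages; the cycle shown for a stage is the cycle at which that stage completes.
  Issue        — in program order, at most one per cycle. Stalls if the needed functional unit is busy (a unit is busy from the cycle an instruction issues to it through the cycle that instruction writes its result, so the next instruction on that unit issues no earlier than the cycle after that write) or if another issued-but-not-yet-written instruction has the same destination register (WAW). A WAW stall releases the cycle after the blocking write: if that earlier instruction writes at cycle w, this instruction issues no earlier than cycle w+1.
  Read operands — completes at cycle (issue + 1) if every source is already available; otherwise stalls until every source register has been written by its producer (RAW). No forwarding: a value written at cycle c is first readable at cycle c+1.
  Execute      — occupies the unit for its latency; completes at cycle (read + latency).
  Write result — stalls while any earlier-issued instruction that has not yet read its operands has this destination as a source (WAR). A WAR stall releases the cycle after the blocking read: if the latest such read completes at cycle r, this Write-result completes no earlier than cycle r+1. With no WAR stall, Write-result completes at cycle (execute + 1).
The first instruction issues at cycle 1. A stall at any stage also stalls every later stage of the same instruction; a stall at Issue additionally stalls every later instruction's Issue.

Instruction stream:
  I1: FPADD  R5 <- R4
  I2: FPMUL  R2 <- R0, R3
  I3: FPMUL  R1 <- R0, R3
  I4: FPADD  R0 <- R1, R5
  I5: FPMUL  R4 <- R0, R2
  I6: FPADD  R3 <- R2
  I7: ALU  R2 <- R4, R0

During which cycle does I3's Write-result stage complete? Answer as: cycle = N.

c1: I1 dispatched to FPADD
c2: I1 operands ready · I2 dispatched to FPMUL
c3: I2 operands ready
c5: I1 complete
c6: R5←I1
c8: I2 complete
c9: R2←I2
c10: I3 dispatched to FPMUL
c11: I3 operands ready · I4 dispatched to FPADD
c16: I3 complete
c17: R1←I3
c18: I4 operands ready · I5 dispatched to FPMUL
c21: I4 complete
c22: R0←I4
c23: I5 operands ready · I6 dispatched to FPADD
c24: I6 operands ready · I7 dispatched to ALU
c27: I6 complete
c28: I5 complete · R3←I6
c29: R4←I5
c30: I7 operands ready
c31: I7 complete
c32: R2←I7

cycle = 17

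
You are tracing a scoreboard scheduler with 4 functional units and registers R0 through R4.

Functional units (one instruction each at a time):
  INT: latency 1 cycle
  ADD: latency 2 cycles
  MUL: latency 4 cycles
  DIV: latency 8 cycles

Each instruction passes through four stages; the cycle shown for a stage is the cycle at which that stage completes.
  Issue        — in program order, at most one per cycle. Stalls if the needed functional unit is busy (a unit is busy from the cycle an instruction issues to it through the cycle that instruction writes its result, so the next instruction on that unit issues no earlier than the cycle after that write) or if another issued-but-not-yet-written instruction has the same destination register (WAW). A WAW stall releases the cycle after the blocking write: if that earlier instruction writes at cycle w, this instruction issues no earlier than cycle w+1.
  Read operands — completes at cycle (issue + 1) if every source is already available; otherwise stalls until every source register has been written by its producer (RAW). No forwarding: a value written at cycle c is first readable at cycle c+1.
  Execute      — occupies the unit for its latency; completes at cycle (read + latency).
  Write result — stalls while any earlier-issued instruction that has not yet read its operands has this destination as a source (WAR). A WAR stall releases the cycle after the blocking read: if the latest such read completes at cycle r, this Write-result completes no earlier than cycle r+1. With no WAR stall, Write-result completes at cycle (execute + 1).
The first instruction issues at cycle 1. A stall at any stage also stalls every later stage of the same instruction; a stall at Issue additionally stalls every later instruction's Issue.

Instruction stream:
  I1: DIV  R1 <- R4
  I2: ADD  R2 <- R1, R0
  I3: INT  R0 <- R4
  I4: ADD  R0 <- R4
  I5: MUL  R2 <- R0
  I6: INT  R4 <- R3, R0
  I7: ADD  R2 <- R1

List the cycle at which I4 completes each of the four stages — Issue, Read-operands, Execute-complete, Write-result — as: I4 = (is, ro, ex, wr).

  I1 | 1 | 2 | 10 | 11
  I2 | 2 | 12 | 14 | 15   RAW R1: wait I1 write@11
  I3 | 3 | 4 | 5 | 13   WAR R0: wait I2 read@12
  I4 | 16 | 17 | 19 | 20   struct: ADD busy until I2 writes@15
  I5 | 17 | 21 | 25 | 26   RAW R0: wait I4 write@20
  I6 | 18 | 21 | 22 | 23   RAW R0: wait I4 write@20
  I7 | 27 | 28 | 30 | 31   WAW R2: wait I5 write@26

I4 = (16, 17, 19, 20)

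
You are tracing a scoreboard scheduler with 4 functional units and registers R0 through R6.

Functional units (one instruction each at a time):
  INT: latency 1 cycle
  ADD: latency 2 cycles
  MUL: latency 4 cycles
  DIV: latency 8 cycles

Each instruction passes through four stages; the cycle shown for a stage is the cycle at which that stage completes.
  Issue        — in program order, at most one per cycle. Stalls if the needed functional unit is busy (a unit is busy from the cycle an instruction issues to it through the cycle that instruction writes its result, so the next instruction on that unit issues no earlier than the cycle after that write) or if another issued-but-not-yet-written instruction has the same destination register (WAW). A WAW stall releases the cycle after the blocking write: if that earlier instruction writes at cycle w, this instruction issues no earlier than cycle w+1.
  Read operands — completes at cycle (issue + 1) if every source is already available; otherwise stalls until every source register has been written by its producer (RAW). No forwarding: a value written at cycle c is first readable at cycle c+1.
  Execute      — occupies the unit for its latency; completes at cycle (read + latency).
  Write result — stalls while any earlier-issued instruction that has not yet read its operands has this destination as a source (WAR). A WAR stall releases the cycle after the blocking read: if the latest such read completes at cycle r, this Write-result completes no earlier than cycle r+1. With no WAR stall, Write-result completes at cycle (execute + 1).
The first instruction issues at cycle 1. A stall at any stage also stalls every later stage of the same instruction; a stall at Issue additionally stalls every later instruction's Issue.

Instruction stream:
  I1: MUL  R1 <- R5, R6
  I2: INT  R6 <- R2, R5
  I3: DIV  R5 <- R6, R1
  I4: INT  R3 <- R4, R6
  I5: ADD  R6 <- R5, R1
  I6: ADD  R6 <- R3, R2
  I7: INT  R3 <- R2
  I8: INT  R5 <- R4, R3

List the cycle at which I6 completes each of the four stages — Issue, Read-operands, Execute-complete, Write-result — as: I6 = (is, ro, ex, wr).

cycle 1: I1 dispatched to MUL
cycle 2: I1 operands ready; I2 dispatched to INT
cycle 3: I2 operands ready; I3 dispatched to DIV
cycle 4: I2 complete
cycle 5: R6←I2
cycle 6: I1 complete; I4 dispatched to INT
cycle 7: R1←I1; I4 operands ready; I5 dispatched to ADD
cycle 8: I3 operands ready; I4 complete
cycle 9: R3←I4
cycle 16: I3 complete
cycle 17: R5←I3
cycle 18: I5 operands ready
cycle 20: I5 complete
cycle 21: R6←I5
cycle 22: I6 dispatched to ADD
cycle 23: I6 operands ready; I7 dispatched to INT
cycle 24: I7 operands ready
cycle 25: I6 complete; I7 complete
cycle 26: R6←I6; R3←I7
cycle 27: I8 dispatched to INT
cycle 28: I8 operands ready
cycle 29: I8 complete
cycle 30: R5←I8

I6 = (22, 23, 25, 26)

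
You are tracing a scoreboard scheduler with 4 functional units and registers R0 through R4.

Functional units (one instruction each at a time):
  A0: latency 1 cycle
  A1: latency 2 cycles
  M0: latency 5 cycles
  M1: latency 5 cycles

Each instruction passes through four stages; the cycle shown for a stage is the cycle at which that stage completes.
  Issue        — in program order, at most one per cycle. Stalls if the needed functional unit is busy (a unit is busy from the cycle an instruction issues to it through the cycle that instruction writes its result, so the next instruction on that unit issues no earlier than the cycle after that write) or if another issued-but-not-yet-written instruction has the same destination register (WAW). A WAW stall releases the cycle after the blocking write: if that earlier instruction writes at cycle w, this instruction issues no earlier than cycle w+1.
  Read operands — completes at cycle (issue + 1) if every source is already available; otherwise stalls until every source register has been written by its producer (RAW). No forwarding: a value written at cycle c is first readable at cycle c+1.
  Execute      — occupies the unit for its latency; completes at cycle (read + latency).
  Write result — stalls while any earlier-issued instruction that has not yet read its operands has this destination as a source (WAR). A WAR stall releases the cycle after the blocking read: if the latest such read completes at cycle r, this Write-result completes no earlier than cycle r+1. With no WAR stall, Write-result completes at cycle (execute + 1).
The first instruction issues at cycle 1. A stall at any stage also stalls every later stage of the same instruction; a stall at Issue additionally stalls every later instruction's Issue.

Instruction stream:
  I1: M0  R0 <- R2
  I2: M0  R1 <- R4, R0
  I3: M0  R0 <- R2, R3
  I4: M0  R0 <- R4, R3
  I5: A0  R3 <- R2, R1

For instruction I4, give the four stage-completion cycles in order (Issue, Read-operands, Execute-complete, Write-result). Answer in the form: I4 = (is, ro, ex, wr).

I4 = (25, 26, 31, 32)

I1  is:1  ro:2  ex:7  wr:8
I2  is:9  ro:10  ex:15  wr:16  — struct: M0 busy until I1 writes@8
I3  is:17  ro:18  ex:23  wr:24  — struct: M0 busy until I2 writes@16
I4  is:25  ro:26  ex:31  wr:32  — struct: M0 busy until I3 writes@24
I5  is:26  ro:27  ex:28  wr:29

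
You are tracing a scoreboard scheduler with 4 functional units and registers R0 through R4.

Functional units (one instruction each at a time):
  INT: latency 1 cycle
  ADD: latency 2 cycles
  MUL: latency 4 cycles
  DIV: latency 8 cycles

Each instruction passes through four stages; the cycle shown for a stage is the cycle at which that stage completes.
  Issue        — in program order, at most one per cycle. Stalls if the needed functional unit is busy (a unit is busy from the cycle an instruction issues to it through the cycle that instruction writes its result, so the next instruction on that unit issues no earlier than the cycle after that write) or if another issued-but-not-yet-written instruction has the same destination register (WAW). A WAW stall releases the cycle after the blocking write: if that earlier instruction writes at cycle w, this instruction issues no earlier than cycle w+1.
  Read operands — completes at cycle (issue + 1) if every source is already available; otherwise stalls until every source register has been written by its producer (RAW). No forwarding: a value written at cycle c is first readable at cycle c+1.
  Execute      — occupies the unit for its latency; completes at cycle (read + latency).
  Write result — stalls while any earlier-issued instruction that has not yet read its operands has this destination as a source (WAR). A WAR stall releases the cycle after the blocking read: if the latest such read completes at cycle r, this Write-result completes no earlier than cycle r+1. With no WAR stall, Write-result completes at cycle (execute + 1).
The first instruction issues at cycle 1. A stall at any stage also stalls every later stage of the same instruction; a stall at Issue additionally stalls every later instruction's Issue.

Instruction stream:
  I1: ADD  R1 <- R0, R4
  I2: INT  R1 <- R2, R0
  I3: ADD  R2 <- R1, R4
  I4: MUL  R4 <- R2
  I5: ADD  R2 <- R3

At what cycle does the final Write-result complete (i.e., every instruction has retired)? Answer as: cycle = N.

cycle = 19

t=1  I1 dispatched to ADD
t=2  I1 operands ready
t=4  I1 complete
t=5  R1←I1
t=6  I2 dispatched to INT
t=7  I2 operands ready | I3 dispatched to ADD
t=8  I2 complete | I4 dispatched to MUL
t=9  R1←I2
t=10  I3 operands ready
t=12  I3 complete
t=13  R2←I3
t=14  I4 operands ready | I5 dispatched to ADD
t=15  I5 operands ready
t=17  I5 complete
t=18  I4 complete | R2←I5
t=19  R4←I4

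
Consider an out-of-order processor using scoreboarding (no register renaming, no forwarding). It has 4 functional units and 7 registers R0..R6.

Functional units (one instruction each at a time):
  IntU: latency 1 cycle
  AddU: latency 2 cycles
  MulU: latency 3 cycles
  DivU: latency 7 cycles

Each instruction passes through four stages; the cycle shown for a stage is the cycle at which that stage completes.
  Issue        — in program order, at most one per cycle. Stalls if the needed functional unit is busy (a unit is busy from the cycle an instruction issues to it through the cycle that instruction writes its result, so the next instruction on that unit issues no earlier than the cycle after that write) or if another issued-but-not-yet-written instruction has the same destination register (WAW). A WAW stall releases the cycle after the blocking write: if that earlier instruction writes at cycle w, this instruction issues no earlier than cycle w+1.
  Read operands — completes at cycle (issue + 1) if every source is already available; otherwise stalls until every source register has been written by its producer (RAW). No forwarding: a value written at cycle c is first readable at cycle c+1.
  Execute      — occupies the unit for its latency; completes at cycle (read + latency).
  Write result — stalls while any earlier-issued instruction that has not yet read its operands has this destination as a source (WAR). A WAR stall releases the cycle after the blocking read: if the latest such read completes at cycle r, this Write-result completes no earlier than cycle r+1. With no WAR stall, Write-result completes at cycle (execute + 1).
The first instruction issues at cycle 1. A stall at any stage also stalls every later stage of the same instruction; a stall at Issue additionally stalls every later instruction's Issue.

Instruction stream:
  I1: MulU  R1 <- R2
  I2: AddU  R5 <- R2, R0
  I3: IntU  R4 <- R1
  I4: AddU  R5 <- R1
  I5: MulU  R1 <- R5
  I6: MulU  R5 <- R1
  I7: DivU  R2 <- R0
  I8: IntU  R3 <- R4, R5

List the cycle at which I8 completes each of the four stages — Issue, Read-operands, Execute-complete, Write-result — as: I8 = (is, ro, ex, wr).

I8 = (19, 23, 24, 25)

  I1 | 1 | 2 | 5 | 6
  I2 | 2 | 3 | 5 | 6
  I3 | 3 | 7 | 8 | 9   RAW R1: wait I1 write@6
  I4 | 7 | 8 | 10 | 11   struct: AddU busy until I2 writes@6
  I5 | 8 | 12 | 15 | 16   RAW R5: wait I4 write@11
  I6 | 17 | 18 | 21 | 22   struct: MulU busy until I5 writes@16
  I7 | 18 | 19 | 26 | 27
  I8 | 19 | 23 | 24 | 25   RAW R5: wait I6 write@22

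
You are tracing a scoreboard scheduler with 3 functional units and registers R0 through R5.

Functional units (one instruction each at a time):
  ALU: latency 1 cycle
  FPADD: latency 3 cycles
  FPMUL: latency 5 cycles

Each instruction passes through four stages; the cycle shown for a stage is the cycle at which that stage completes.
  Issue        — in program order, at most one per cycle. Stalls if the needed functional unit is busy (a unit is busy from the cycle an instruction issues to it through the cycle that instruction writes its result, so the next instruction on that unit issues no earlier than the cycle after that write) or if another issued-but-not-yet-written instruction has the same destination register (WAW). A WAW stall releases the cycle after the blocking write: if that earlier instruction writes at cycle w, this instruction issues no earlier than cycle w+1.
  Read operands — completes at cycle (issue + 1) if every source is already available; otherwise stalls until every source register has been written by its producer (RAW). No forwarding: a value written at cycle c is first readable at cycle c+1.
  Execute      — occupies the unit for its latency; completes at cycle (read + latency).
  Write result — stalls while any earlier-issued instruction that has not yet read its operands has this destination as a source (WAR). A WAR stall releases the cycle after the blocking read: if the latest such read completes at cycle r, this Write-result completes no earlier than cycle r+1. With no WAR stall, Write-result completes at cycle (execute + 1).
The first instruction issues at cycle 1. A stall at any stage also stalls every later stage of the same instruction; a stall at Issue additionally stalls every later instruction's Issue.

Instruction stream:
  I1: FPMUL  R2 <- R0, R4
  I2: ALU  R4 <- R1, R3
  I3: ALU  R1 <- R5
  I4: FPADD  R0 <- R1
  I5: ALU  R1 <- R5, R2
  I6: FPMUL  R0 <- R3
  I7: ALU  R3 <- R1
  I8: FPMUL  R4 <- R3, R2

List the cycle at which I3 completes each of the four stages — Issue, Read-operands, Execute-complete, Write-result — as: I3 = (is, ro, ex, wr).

I3 = (6, 7, 8, 9)

t=1  I1→FPMUL
t=2  I1 RO; I2→ALU
t=3  I2 RO
t=4  I2 EX
t=5  I2 WR R4
t=6  I3→ALU
t=7  I1 EX; I3 RO; I4→FPADD
t=8  I1 WR R2; I3 EX
t=9  I3 WR R1
t=10  I4 RO; I5→ALU
t=11  I5 RO
t=12  I5 EX
t=13  I4 EX; I5 WR R1
t=14  I4 WR R0
t=15  I6→FPMUL
t=16  I6 RO; I7→ALU
t=17  I7 RO
t=18  I7 EX
t=19  I7 WR R3
t=21  I6 EX
t=22  I6 WR R0
t=23  I8→FPMUL
t=24  I8 RO
t=29  I8 EX
t=30  I8 WR R4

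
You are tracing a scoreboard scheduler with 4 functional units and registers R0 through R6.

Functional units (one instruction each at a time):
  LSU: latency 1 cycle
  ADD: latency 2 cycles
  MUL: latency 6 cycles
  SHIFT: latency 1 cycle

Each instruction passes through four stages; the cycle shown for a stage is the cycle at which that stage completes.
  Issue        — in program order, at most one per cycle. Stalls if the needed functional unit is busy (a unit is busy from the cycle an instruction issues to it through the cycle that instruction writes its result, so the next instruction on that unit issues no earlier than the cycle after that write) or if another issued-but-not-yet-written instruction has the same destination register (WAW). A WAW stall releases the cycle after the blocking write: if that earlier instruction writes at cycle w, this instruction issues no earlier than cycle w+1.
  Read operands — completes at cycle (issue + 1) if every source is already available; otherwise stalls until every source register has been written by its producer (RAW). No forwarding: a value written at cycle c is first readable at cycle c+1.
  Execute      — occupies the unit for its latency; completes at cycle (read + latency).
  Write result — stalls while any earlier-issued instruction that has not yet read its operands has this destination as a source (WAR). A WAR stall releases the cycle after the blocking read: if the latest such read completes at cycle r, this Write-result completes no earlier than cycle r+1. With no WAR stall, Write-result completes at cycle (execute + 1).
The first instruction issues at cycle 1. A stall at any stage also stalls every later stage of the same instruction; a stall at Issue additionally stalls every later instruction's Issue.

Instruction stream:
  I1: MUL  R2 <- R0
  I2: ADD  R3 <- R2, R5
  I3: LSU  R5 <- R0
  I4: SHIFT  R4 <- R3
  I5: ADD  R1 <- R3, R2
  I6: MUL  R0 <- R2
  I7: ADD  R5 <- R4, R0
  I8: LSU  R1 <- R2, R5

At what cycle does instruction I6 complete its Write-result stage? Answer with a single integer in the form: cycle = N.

cycle = 23

  I1 | 1 | 2 | 8 | 9
  I2 | 2 | 10 | 12 | 13   RAW R2: wait I1 write@9
  I3 | 3 | 4 | 5 | 11   WAR R5: wait I2 read@10
  I4 | 4 | 14 | 15 | 16   RAW R3: wait I2 write@13
  I5 | 14 | 15 | 17 | 18   struct: ADD busy until I2 writes@13
  I6 | 15 | 16 | 22 | 23
  I7 | 19 | 24 | 26 | 27   struct: ADD busy until I5 writes@18 · RAW R0: wait I6 write@23
  I8 | 20 | 28 | 29 | 30   RAW R5: wait I7 write@27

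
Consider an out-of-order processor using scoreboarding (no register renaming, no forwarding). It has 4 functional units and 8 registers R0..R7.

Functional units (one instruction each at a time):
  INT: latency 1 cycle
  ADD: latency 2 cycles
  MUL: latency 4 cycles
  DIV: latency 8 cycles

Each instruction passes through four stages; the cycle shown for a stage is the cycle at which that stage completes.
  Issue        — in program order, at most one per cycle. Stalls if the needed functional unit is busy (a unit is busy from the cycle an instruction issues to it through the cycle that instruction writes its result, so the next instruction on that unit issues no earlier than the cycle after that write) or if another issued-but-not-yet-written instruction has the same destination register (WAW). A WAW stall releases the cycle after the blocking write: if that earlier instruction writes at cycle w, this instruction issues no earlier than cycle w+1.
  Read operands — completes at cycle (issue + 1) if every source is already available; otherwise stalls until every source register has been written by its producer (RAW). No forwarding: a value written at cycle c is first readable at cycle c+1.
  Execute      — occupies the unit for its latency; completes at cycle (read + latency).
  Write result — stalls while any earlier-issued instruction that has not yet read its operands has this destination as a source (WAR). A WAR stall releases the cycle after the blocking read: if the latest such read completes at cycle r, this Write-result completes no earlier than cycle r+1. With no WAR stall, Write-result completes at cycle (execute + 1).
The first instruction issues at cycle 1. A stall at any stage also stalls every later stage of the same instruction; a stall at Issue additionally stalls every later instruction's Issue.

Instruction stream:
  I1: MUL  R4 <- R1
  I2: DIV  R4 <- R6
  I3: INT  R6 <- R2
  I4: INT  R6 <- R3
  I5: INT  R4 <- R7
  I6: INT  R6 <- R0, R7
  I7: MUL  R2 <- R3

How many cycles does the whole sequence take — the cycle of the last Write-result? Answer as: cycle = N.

cycle = 30

t=1  I1→MUL
t=2  I1 RO
t=6  I1 EX
t=7  I1 WR R4
t=8  I2→DIV
t=9  I2 RO | I3→INT
t=10  I3 RO
t=11  I3 EX
t=12  I3 WR R6
t=13  I4→INT
t=14  I4 RO
t=15  I4 EX
t=16  I4 WR R6
t=17  I2 EX
t=18  I2 WR R4
t=19  I5→INT
t=20  I5 RO
t=21  I5 EX
t=22  I5 WR R4
t=23  I6→INT
t=24  I6 RO | I7→MUL
t=25  I6 EX | I7 RO
t=26  I6 WR R6
t=29  I7 EX
t=30  I7 WR R2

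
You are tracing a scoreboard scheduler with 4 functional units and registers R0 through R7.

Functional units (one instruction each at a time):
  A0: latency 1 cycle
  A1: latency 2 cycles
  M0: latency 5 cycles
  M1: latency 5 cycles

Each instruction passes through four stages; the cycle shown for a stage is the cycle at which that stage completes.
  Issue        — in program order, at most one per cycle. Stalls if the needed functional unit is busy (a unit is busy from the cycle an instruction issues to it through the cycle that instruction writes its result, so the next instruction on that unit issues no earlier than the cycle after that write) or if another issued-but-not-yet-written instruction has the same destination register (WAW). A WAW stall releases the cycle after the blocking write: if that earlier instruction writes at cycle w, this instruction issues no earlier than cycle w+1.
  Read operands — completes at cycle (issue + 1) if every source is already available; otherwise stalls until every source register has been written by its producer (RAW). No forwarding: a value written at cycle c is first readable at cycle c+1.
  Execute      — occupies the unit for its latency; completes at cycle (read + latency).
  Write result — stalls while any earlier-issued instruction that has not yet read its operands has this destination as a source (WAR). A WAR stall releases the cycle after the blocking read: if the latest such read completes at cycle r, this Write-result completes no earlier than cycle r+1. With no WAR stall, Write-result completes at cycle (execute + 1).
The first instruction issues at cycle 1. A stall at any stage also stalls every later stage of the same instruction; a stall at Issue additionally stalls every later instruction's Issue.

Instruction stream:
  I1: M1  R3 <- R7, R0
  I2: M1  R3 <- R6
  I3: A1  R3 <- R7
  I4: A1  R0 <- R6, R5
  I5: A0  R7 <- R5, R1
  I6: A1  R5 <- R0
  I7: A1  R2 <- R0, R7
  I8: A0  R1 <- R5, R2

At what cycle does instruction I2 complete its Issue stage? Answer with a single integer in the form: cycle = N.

t=1  I1 dispatched to M1
t=2  I1 operands ready
t=7  I1 complete
t=8  R3←I1
t=9  I2 dispatched to M1
t=10  I2 operands ready
t=15  I2 complete
t=16  R3←I2
t=17  I3 dispatched to A1
t=18  I3 operands ready
t=20  I3 complete
t=21  R3←I3
t=22  I4 dispatched to A1
t=23  I4 operands ready | I5 dispatched to A0
t=24  I5 operands ready
t=25  I4 complete | I5 complete
t=26  R0←I4 | R7←I5
t=27  I6 dispatched to A1
t=28  I6 operands ready
t=30  I6 complete
t=31  R5←I6
t=32  I7 dispatched to A1
t=33  I7 operands ready | I8 dispatched to A0
t=35  I7 complete
t=36  R2←I7
t=37  I8 operands ready
t=38  I8 complete
t=39  R1←I8

cycle = 9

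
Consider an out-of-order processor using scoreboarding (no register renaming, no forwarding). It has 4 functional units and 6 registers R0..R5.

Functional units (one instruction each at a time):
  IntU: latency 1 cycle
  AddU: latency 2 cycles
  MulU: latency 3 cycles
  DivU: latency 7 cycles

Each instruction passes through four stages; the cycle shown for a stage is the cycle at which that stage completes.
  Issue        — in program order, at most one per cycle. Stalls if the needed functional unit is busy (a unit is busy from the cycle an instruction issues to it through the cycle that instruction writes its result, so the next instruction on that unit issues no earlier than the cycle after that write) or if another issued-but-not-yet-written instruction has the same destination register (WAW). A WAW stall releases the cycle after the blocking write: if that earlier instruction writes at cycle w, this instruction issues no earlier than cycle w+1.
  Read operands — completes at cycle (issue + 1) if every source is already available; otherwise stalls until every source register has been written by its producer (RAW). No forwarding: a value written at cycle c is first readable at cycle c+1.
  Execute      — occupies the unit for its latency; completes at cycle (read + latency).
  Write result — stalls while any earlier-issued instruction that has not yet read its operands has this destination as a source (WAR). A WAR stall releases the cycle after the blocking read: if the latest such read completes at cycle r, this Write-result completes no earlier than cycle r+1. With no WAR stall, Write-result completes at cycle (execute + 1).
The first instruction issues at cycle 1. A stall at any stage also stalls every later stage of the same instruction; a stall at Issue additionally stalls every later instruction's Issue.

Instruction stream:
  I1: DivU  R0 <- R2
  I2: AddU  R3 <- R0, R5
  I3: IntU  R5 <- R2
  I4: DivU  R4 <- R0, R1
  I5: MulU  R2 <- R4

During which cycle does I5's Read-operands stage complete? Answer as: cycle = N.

cycle = 21

[1] issue I1 (DivU)
[2] I1 read-ops · issue I2 (AddU)
[3] issue I3 (IntU)
[4] I3 read-ops
[5] I3 finished on IntU
[9] I1 finished on DivU
[10] I1→R0
[11] I2 read-ops · issue I4 (DivU)
[12] I3→R5 · I4 read-ops · issue I5 (MulU)
[13] I2 finished on AddU
[14] I2→R3
[19] I4 finished on DivU
[20] I4→R4
[21] I5 read-ops
[24] I5 finished on MulU
[25] I5→R2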